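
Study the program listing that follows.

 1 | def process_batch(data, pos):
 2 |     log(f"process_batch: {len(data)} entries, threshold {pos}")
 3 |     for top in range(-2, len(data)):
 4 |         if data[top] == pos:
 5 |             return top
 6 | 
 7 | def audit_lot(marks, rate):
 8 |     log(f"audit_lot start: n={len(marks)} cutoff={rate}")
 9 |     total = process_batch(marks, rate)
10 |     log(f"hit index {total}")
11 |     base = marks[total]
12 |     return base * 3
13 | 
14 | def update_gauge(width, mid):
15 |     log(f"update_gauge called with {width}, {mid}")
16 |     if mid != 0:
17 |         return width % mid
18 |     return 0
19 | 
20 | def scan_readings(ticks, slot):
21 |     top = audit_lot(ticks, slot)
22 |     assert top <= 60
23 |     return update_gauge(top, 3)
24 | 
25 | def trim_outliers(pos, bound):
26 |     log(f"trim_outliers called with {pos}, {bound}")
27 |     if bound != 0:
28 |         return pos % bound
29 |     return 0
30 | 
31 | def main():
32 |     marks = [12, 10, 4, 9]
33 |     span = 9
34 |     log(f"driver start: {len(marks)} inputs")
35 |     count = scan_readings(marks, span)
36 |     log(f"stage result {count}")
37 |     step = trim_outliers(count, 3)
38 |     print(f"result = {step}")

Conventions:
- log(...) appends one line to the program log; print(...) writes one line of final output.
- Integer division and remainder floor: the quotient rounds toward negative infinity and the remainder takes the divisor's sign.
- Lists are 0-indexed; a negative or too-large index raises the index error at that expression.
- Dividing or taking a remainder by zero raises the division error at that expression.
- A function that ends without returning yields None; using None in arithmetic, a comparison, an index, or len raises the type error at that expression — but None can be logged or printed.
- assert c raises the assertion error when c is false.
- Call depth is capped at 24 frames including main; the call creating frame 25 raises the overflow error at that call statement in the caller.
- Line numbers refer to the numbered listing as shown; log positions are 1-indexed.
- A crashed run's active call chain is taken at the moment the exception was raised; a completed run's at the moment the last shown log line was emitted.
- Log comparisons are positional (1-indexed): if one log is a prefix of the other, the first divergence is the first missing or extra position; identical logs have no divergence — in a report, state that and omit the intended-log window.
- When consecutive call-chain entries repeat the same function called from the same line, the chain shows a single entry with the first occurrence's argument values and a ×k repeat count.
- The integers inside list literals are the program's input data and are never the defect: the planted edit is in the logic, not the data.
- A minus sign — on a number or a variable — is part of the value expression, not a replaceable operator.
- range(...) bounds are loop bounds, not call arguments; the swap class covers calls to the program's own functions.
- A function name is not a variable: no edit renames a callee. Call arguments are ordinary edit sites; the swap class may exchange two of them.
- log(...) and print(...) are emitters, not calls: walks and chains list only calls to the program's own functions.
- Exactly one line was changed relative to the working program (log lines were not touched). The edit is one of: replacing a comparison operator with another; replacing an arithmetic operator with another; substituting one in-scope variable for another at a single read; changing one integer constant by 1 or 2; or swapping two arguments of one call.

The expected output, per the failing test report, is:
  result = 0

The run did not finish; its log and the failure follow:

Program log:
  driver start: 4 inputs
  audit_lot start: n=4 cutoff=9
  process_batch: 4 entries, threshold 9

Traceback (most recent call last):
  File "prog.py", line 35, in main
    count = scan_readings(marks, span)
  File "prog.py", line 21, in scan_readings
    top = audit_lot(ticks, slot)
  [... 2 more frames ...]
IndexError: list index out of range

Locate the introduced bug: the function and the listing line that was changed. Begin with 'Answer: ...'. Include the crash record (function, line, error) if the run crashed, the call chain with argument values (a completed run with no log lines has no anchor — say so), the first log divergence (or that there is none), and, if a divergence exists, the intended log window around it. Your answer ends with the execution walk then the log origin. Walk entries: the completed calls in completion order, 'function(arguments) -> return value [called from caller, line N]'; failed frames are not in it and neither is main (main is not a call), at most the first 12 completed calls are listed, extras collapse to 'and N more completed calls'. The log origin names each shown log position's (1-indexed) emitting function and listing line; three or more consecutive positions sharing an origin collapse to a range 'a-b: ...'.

Answer: the defect is in process_batch at line 3.
Key observation: The faulty run's log stops after 3 lines; the working version's next line would be 'hit index 3'.
Crash: process_batch, line 4, IndexError.
Call chain: main -> scan_readings([12, 10, 4, 9], 9) (called at line 35) -> audit_lot([12, 10, 4, 9], 9) (called at line 21) -> process_batch([12, 10, 4, 9], 9) (called at line 9).
First divergence: position 4 (shown log ended at 3 lines; the working version continues: 'hit index 3').
Intended log window:
  2: audit_lot start: n=4 cutoff=9
  3: process_batch: 4 entries, threshold 9
  4: hit index 3
  5: update_gauge called with 27, 3
Execution walk:
  (no call completed)
Origin of each log line:
  1: logged in main at line 34
  2: logged in audit_lot at line 8
  3: logged in process_batch at line 2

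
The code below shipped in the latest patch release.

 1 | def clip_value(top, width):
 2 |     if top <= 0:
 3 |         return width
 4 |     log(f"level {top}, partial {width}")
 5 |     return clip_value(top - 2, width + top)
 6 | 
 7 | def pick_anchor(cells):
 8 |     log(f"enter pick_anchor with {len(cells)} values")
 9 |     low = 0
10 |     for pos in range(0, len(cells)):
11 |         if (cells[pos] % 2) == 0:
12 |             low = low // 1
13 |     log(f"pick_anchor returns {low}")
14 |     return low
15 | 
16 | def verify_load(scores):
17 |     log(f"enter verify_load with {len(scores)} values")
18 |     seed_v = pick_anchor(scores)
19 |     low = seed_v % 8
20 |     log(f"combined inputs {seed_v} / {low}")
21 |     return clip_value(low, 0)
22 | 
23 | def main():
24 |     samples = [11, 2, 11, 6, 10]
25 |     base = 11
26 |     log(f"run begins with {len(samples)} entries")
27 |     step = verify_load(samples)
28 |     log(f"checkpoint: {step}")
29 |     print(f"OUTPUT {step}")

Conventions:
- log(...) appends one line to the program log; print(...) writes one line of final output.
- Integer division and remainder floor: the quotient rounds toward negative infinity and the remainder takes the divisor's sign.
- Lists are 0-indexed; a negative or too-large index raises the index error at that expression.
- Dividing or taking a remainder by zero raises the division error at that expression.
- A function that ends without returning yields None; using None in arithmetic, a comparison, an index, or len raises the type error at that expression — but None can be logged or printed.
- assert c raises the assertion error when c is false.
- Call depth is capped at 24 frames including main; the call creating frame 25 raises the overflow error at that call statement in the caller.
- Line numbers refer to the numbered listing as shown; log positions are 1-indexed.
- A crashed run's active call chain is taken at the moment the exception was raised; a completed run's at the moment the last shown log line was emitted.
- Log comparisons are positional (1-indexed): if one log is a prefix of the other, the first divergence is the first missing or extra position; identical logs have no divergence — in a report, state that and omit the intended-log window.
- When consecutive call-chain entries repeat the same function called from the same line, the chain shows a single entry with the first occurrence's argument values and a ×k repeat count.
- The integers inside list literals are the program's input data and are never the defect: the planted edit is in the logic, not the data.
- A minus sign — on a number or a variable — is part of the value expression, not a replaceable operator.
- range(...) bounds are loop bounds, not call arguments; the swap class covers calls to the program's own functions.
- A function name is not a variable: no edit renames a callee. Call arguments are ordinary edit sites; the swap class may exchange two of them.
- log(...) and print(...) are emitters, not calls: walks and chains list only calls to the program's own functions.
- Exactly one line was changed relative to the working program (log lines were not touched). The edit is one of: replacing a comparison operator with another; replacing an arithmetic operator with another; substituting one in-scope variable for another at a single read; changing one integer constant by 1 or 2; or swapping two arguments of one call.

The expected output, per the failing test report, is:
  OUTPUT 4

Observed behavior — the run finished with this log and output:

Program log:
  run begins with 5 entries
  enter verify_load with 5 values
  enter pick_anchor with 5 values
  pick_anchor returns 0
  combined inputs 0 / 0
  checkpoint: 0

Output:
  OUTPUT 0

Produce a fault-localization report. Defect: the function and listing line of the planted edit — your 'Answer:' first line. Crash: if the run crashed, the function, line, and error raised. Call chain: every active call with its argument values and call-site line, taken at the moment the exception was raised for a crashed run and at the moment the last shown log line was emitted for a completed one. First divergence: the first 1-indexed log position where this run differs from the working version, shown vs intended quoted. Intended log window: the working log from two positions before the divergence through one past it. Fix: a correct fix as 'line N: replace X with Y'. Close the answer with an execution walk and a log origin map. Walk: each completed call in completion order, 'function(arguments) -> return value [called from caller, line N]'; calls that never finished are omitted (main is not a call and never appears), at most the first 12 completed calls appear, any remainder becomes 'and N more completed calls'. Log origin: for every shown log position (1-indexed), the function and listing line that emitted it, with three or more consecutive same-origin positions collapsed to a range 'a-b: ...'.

Answer: the defect is in pick_anchor at line 12.
Core observation: The earliest visible damage is log position 4 — 'pick_anchor returns 0' rather than the intended 'pick_anchor returns 3'.
Call chain: main.
First divergence: position 4; shown 'pick_anchor returns 0' vs intended 'pick_anchor returns 3'.
Intended log window:
  2: enter verify_load with 5 values
  3: enter pick_anchor with 5 values
  4: pick_anchor returns 3
  5: combined inputs 3 / 3
Execution walk:
  pick_anchor([11, 2, 11, 6, 10]) -> 0  [called from verify_load, line 18]
  clip_value(0, 0) -> 0  [called from verify_load, line 21]
  verify_load([11, 2, 11, 6, 10]) -> 0  [called from main, line 27]
Log line origins:
  1 — main, line 26
  2 — verify_load, line 17
  3 — pick_anchor, line 8
  4 — pick_anchor, line 13
  5 — verify_load, line 20
  6 — main, line 28
A correct fix: line 12: replace `//` with `+`.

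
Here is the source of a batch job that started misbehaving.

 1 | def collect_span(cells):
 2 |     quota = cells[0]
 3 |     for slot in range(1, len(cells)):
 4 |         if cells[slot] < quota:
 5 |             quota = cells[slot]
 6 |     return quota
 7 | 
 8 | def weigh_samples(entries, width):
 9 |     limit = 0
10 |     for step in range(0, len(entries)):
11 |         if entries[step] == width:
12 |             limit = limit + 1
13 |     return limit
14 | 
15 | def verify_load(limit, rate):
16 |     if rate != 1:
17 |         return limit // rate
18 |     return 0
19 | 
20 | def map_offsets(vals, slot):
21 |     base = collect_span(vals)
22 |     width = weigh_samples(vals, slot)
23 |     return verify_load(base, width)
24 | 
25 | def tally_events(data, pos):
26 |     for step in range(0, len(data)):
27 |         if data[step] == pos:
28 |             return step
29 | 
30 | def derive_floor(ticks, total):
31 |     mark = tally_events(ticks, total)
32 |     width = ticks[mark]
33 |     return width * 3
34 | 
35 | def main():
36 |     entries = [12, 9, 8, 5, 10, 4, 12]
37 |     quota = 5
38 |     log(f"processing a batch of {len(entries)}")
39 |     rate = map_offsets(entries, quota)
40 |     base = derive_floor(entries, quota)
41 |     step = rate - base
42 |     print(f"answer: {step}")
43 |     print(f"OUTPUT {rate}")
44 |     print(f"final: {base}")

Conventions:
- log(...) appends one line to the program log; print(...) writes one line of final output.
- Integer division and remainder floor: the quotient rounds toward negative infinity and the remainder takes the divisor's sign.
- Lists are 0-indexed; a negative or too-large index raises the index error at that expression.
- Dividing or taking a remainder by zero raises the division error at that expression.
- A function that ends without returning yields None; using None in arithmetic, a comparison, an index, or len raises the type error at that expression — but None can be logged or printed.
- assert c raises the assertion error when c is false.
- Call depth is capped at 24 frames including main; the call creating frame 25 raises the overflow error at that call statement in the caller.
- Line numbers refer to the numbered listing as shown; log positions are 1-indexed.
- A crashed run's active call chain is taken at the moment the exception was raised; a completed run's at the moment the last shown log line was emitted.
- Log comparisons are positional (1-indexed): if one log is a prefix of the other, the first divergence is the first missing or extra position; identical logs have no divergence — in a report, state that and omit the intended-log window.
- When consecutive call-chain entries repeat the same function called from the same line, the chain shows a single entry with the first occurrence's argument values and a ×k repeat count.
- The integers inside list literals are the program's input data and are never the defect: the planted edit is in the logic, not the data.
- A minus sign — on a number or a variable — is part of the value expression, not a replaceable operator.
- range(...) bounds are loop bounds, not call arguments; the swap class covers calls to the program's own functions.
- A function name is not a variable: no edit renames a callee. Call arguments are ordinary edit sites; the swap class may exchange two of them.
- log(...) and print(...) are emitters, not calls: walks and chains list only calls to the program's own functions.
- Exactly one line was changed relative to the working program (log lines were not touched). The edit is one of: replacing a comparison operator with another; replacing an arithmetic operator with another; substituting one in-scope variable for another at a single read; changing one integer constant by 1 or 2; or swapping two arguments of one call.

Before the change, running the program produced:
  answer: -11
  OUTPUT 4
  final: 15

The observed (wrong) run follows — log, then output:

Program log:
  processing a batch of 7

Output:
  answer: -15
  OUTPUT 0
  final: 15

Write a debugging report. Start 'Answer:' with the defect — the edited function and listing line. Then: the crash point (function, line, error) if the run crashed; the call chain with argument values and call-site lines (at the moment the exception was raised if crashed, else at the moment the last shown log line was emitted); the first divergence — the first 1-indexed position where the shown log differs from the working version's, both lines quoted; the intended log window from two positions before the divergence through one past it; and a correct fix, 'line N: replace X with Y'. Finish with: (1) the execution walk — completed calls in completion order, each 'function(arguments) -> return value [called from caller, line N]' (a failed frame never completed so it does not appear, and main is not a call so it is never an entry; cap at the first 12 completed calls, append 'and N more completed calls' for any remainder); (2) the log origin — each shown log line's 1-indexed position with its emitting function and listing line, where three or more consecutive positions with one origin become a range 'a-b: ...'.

Answer: the defect is in verify_load at line 16.
Core observation: Every logged value matches the working version; the printed result is what differs.
Call chain: main.
First divergence: there is none — every log position agrees.
Execution walk:
  collect_span([12, 9, 8, 5, 10, 4, 12]) -> 4  [called from map_offsets, line 21]
  weigh_samples([12, 9, 8, 5, 10, 4, 12], 5) -> 1  [called from map_offsets, line 22]
  verify_load(4, 1) -> 0  [called from map_offsets, line 23]
  map_offsets([12, 9, 8, 5, 10, 4, 12], 5) -> 0  [called from main, line 39]
  tally_events([12, 9, 8, 5, 10, 4, 12], 5) -> 3  [called from derive_floor, line 31]
  derive_floor([12, 9, 8, 5, 10, 4, 12], 5) -> 15  [called from main, line 40]
Log origin:
  1: emitted by main (line 38)
A correct fix: line 16: replace `1` with `0`.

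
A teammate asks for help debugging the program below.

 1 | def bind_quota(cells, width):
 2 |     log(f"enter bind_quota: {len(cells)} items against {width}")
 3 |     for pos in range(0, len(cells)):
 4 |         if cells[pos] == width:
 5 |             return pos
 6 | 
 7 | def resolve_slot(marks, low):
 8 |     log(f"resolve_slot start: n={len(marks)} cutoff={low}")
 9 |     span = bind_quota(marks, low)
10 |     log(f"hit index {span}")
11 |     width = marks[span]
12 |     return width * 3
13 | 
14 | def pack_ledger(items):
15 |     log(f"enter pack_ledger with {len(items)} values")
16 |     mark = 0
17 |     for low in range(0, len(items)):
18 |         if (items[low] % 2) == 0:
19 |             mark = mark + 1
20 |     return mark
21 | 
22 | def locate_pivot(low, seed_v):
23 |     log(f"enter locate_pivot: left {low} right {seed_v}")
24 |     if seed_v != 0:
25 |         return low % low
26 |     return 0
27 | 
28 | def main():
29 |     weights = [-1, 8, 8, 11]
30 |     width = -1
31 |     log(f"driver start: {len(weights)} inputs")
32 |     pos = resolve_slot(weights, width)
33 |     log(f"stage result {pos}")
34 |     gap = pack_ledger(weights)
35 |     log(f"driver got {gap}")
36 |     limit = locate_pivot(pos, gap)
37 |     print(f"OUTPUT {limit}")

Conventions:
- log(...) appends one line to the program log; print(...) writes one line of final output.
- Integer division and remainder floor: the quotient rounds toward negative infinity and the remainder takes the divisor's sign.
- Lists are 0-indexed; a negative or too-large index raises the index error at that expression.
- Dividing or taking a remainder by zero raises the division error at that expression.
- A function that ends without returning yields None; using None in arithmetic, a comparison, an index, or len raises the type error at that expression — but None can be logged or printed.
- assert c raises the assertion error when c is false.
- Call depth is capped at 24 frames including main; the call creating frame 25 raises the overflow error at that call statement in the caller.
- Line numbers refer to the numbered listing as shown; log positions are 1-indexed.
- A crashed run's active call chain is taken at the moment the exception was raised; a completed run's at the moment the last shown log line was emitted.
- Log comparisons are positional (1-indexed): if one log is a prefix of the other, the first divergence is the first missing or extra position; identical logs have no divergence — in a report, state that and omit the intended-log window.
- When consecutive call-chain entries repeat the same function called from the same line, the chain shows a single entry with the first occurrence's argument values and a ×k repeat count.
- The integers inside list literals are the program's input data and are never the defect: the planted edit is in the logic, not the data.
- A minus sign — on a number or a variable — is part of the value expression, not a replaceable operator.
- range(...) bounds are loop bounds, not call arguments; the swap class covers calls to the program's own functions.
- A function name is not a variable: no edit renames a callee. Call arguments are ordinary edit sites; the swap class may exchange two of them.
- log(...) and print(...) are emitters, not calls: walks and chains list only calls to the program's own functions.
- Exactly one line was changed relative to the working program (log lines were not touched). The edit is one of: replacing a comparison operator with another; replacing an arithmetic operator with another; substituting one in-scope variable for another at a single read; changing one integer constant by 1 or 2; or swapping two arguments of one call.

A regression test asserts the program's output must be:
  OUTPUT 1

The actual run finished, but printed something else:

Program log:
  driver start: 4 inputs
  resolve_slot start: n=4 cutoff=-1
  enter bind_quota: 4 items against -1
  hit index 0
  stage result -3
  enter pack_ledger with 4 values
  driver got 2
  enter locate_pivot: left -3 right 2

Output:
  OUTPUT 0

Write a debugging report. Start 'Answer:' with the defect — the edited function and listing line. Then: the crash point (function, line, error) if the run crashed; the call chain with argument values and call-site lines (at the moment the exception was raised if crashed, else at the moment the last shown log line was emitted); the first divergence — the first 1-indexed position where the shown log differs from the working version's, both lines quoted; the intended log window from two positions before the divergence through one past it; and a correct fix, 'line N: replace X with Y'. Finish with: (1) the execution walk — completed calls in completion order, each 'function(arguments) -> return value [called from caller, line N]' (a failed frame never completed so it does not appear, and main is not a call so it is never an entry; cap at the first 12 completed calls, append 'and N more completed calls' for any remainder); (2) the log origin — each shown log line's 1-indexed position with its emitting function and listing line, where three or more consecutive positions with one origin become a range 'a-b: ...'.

Answer: the defect is in locate_pivot at line 25.
The tell: Log streams are identical — the defect surfaces only in the printed output.
Call chain: main -> locate_pivot(-3, 2) (called at line 36).
First divergence: none; the two logs match at every position.
Execution walk:
  bind_quota([-1, 8, 8, 11], -1) -> 0  [called from resolve_slot, line 9]
  resolve_slot([-1, 8, 8, 11], -1) -> -3  [called from main, line 32]
  pack_ledger([-1, 8, 8, 11]) -> 2  [called from main, line 34]
  locate_pivot(-3, 2) -> 0  [called from main, line 36]
Log origins:
  1: from main, line 31
  2: from resolve_slot, line 8
  3: from bind_quota, line 2
  4: from resolve_slot, line 10
  5: from main, line 33
  6: from pack_ledger, line 15
  7: from main, line 35
  8: from locate_pivot, line 23
A correct fix: line 25: replace `low % low` with `low % seed_v`.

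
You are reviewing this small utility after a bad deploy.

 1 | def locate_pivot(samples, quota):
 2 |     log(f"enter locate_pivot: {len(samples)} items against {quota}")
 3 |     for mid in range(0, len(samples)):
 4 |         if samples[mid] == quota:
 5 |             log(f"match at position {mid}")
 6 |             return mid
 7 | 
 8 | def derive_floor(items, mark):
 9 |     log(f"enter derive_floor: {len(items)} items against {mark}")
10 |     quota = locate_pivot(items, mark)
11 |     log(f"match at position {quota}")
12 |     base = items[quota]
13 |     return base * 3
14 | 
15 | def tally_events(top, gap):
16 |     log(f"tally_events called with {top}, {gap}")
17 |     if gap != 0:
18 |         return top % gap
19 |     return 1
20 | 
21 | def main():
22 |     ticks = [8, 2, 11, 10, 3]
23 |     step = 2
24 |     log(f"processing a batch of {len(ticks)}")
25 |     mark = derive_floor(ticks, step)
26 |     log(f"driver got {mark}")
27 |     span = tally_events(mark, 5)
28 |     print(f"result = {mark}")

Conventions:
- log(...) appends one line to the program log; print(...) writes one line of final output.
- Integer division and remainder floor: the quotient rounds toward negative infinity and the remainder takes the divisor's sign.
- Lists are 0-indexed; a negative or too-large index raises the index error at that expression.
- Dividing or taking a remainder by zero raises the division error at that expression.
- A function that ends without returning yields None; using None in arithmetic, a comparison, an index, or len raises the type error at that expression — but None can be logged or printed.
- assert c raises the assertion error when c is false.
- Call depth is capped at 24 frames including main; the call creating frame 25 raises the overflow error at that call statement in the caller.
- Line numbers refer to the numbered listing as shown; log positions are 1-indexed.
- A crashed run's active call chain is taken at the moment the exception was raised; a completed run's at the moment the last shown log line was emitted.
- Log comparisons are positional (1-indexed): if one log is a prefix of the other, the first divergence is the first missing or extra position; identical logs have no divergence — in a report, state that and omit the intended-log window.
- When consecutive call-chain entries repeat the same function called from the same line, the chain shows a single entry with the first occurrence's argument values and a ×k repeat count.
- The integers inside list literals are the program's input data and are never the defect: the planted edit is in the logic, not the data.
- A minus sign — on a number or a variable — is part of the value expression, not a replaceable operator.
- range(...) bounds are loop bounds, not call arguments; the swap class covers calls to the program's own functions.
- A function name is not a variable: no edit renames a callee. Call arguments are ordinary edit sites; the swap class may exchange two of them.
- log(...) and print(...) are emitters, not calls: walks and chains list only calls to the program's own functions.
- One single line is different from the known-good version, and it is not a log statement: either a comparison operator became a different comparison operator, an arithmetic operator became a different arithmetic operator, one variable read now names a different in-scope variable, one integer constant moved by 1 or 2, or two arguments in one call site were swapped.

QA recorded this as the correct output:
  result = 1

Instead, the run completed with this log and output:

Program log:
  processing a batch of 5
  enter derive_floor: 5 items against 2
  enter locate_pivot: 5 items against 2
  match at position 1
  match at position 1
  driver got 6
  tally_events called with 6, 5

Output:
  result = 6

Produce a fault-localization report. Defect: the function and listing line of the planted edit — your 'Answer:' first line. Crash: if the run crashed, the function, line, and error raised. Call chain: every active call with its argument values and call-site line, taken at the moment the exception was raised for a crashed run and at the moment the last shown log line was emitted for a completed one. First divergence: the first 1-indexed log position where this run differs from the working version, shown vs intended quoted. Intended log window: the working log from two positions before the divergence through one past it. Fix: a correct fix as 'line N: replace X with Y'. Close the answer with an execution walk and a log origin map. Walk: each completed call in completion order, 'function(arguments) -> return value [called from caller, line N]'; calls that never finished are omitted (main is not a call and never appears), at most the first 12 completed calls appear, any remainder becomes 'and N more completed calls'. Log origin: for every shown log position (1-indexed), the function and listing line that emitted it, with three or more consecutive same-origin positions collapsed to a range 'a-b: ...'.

Answer: the defect is in main at line 28.
Key fact: Log streams are identical — the defect surfaces only in the printed output.
Call chain: main -> tally_events(6, 5) (called at line 27).
First divergence: none; the two logs match at every position.
Execution walk:
  locate_pivot([8, 2, 11, 10, 3], 2) -> 1  [called from derive_floor, line 10]
  derive_floor([8, 2, 11, 10, 3], 2) -> 6  [called from main, line 25]
  tally_events(6, 5) -> 1  [called from main, line 27]
Log origin:
  1: emitted by main (line 24)
  2: emitted by derive_floor (line 9)
  3: emitted by locate_pivot (line 2)
  4: emitted by locate_pivot (line 5)
  5: emitted by derive_floor (line 11)
  6: emitted by main (line 26)
  7: emitted by tally_events (line 16)
A correct fix: line 28: replace `mark` with `span`.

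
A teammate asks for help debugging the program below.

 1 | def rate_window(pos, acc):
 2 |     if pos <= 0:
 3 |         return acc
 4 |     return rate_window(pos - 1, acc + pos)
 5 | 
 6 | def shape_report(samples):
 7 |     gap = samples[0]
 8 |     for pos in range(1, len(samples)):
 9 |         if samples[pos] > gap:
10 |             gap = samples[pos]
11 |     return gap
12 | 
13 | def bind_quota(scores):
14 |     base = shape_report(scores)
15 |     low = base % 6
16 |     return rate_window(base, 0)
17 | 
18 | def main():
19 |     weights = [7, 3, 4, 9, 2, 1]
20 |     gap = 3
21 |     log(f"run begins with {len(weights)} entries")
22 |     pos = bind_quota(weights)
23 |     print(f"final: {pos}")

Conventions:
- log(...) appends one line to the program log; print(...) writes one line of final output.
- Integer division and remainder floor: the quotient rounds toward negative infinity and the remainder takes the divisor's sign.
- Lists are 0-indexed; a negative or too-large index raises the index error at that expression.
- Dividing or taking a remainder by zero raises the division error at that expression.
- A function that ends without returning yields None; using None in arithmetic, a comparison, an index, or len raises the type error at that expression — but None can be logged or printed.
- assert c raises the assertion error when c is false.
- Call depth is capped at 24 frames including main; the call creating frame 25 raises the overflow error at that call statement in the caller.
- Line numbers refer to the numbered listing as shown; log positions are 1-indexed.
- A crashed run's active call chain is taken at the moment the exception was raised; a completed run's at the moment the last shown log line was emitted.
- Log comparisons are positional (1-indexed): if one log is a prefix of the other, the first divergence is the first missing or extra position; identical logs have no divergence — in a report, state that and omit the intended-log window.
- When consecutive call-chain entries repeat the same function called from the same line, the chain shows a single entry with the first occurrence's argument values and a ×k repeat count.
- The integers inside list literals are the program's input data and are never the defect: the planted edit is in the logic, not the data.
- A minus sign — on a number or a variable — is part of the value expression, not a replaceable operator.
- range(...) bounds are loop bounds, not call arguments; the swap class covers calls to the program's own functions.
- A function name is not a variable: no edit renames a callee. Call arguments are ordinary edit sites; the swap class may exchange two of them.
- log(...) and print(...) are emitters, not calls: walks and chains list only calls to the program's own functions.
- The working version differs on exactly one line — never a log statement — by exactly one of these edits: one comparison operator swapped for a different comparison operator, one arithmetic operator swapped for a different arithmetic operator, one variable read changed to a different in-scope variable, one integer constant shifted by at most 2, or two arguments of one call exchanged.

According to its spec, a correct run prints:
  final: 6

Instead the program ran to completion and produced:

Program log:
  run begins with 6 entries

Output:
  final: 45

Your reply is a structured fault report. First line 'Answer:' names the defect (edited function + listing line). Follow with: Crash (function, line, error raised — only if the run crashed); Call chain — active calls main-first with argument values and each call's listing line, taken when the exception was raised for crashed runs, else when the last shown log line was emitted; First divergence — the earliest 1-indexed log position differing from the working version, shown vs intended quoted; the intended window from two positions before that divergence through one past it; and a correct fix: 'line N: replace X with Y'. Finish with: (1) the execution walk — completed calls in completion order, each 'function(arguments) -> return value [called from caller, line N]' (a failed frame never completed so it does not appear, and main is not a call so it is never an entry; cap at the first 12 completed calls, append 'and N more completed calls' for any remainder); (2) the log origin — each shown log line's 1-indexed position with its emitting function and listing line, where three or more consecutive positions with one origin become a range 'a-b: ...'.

Answer: the defect is in bind_quota at line 16.
The tell: The logs agree in full; only the final output differs.
Call chain: main.
First divergence: none; the two logs match at every position.
Execution walk:
  shape_report([7, 3, 4, 9, 2, 1]) -> 9  [called from bind_quota, line 14]
  rate_window(0, 45) -> 45  [called from rate_window, line 4]
  rate_window(1, 44) -> 45  [called from rate_window, line 4]
  rate_window(2, 42) -> 45  [called from rate_window, line 4]
  rate_window(3, 39) -> 45  [called from rate_window, line 4]
  rate_window(4, 35) -> 45  [called from rate_window, line 4]
  rate_window(5, 30) -> 45  [called from rate_window, line 4]
  rate_window(6, 24) -> 45  [called from rate_window, line 4]
  rate_window(7, 17) -> 45  [called from rate_window, line 4]
  rate_window(8, 9) -> 45  [called from rate_window, line 4]
  rate_window(9, 0) -> 45  [called from bind_quota, line 16]
  bind_quota([7, 3, 4, 9, 2, 1]) -> 45  [called from main, line 22]
Origin of each log line:
  1 — main, line 21
A correct fix: line 16: replace `base` with `low`.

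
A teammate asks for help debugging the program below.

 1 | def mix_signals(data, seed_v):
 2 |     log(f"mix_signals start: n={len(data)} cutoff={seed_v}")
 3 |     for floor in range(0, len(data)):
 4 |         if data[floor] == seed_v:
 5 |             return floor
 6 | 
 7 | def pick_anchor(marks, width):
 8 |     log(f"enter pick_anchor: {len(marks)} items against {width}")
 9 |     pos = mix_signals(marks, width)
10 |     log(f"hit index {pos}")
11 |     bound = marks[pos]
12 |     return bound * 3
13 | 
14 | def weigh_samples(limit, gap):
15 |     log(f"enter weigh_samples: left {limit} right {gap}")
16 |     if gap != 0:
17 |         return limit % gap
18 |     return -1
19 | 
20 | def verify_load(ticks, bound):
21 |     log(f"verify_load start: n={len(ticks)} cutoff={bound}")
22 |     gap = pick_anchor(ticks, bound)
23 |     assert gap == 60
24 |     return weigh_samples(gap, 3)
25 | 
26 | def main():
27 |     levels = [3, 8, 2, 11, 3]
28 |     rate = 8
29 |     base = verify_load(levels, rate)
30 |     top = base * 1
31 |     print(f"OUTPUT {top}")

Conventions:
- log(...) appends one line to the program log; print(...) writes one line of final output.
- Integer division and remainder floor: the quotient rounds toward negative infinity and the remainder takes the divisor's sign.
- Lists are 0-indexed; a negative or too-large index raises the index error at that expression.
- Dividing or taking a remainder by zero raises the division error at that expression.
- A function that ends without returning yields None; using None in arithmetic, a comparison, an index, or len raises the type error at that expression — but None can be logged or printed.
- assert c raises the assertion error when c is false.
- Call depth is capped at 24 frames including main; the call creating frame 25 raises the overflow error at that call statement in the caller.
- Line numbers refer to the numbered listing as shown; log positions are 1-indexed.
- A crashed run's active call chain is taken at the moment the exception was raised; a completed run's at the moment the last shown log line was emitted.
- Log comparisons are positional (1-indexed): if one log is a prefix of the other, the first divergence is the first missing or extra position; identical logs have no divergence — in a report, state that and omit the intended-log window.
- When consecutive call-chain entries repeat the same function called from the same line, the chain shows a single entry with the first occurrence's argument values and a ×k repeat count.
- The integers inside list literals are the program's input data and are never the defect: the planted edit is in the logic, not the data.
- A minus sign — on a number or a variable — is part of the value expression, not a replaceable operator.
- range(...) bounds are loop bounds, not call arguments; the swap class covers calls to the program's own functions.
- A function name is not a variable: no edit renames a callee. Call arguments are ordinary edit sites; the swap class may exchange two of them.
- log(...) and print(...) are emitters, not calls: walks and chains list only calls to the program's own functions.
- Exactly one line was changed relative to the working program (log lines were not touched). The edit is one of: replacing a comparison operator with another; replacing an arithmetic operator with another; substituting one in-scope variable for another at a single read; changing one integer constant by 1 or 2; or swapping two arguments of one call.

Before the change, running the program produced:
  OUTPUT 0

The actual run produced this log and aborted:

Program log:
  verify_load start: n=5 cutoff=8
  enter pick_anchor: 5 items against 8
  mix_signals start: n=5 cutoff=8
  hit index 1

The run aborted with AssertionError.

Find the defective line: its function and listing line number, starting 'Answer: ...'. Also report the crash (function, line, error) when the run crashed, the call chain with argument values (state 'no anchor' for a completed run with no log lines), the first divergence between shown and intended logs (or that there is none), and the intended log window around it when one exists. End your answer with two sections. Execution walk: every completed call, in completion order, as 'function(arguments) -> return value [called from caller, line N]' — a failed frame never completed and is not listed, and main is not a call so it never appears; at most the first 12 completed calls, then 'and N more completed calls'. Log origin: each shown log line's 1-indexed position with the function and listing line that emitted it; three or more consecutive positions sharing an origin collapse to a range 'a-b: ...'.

Answer: the defect is in verify_load at line 23.
Key observation: After 4 matching log lines the faulty run goes silent, while the working version continues with 'enter weigh_samples: left 24 right 3'.
Crash: verify_load, line 23, AssertionError.
Call chain: main -> verify_load([3, 8, 2, 11, 3], 8) (called at line 29).
First divergence: position 5 (shown log ended at 4 lines; the working version continues: 'enter weigh_samples: left 24 right 3').
Intended log window:
  3: mix_signals start: n=5 cutoff=8
  4: hit index 1
  5: enter weigh_samples: left 24 right 3
Execution walk:
  mix_signals([3, 8, 2, 11, 3], 8) -> 1  [called from pick_anchor, line 9]
  pick_anchor([3, 8, 2, 11, 3], 8) -> 24  [called from verify_load, line 22]
Log origins:
  1: from verify_load, line 21
  2: from pick_anchor, line 8
  3: from mix_signals, line 2
  4: from pick_anchor, line 10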